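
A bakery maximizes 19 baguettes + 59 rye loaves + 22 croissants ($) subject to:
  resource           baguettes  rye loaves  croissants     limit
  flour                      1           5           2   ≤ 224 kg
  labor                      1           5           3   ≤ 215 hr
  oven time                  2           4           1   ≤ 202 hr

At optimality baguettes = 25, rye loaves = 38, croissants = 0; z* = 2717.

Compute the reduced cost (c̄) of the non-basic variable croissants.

At the optimum: flour uses 215 of 224 (slack = 9); labor uses 215 of 215 (binding); oven time uses 202 of 202 (binding).
By complementary slackness, y = 0 for the non-binding constraint.
The binding rows give the dual system: 1·y_labor + 2·y_oven time = 19 and 5·y_labor + 4·y_oven time = 59.
Solving: y_labor = 7, y_oven time = 6.
Reduced cost of croissants: c₃ − yᵀa₃ = 22 − (7·3 + 6·1) = 22 − 27 = -5.

-5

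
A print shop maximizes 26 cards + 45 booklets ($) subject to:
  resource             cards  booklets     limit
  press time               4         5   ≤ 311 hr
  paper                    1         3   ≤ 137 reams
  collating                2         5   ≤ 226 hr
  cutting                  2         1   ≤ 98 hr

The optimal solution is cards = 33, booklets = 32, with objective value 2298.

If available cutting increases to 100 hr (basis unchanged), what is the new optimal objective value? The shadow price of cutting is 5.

2308

Δb = 2, so new z* = 2298 + (5)·(2) = 2298 + 10 = 2308.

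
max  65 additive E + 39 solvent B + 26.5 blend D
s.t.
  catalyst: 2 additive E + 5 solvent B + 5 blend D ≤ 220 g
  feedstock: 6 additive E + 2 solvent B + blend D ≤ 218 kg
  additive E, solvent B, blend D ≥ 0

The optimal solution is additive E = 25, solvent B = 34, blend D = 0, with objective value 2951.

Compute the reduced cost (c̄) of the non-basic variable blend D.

Check each constraint at x*: catalyst 220/220 (tight); feedstock 218/218 (tight).
From A_Bᵀ y = c: 2·y_catalyst + 6·y_feedstock = 65; 5·y_catalyst + 2·y_feedstock = 39.
Solving: y_catalyst = 4, y_feedstock = 9.5.
Reduced cost of blend D: c₃ − yᵀa₃ = 26.5 − (4·5 + 9.5·1) = 26.5 − 29.5 = -3.

-3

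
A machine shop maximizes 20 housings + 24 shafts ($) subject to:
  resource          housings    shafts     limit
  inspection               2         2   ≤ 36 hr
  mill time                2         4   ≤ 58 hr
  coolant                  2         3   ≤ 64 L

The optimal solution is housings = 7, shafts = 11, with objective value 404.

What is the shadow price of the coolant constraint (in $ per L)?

0

At the optimum: inspection uses 36 of 36 (binding); mill time uses 58 of 58 (binding); coolant uses 47 of 64 (slack = 17).
Slack constraints have shadow price 0 (complementary slackness).
The binding rows give the dual system: 2·y_inspection + 2·y_mill time = 20 and 2·y_inspection + 4·y_mill time = 24.
Solving: y_inspection = 8, y_mill time = 2.
Shadow price of coolant = 0.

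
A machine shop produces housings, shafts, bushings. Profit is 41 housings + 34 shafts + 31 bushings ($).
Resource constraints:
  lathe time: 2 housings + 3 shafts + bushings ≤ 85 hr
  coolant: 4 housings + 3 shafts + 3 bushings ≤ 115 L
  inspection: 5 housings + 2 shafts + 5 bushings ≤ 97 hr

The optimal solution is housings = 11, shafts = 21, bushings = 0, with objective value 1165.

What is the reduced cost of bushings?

-2

At the optimum: lathe time uses 85 of 85 (binding); coolant uses 107 of 115 (slack = 8); inspection uses 97 of 97 (binding).
Since coolant is not tight, its dual is 0.
Dual feasibility on the basic columns requires 2·y_lathe time + 5·y_inspection = 41, 3·y_lathe time + 2·y_inspection = 34.
Solving: y_lathe time = 8, y_inspection = 5.
Reduced cost of bushings: c₃ − yᵀa₃ = 31 − (8·1 + 5·5) = 31 − 33 = -2.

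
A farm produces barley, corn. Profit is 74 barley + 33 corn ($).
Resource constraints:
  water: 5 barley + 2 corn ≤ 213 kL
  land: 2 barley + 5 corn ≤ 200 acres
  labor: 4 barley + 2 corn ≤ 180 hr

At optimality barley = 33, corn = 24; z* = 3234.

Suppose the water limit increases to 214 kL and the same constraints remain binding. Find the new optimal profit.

Binding: water and labor. Non-binding: land (14 unused).
Slack constraints have shadow price 0 (complementary slackness).
Dual feasibility on the basic columns requires 5·y_water + 4·y_labor = 74, 2·y_water + 2·y_labor = 33.
Solving: y_water = 8, y_labor = 8.5.
Δz = y_water·Δb = 8 × (1) = 8, so new z* = 3234 + 8 = 3242.

3242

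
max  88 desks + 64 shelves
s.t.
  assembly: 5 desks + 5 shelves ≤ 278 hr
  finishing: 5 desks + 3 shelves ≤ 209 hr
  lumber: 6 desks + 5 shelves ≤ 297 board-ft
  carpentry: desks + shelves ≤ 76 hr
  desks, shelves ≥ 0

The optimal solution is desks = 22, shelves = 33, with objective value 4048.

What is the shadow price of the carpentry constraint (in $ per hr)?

Binding: finishing and lumber. Non-binding: assembly (3 unused), carpentry (21 unused).
Since assembly, carpentry are not tight, their duals are 0.
The binding rows give the dual system: 5·y_finishing + 6·y_lumber = 88 and 3·y_finishing + 5·y_lumber = 64.
Solving: y_finishing = 8, y_lumber = 8.
Shadow price of carpentry = 0.

0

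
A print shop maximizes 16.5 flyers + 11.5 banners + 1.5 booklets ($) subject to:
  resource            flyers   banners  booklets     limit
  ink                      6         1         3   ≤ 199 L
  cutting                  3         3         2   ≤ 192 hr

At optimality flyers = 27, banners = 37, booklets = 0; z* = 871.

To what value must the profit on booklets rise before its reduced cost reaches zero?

At the optimum: ink uses 199 of 199 (binding); cutting uses 192 of 192 (binding).
The binding rows give the dual system: 6·y_ink + 3·y_cutting = 16.5 and 1·y_ink + 3·y_cutting = 11.5.
This yields shadow prices y_ink = 1, y_cutting = 3.5.
booklets enters the basis when its profit ≥ yᵀa₃ = 1·3 + 3.5·2 = 10.

10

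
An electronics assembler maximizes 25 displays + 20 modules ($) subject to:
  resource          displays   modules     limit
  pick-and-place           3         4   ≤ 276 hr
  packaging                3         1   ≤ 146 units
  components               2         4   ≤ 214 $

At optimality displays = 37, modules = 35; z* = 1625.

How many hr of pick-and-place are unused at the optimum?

pick-and-place used = 3·37 + 4·35 = 251; slack = 276 − 251 = 25.

25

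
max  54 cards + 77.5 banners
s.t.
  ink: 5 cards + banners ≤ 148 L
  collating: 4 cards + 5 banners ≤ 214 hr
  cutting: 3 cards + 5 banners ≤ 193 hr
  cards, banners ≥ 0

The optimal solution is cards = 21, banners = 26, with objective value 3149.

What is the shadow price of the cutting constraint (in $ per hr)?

8

At the optimum: ink uses 131 of 148 (slack = 17); collating uses 214 of 214 (binding); cutting uses 193 of 193 (binding).
Slack constraints have shadow price 0 (complementary slackness).
The binding rows give the dual system: 4·y_collating + 3·y_cutting = 54 and 5·y_collating + 5·y_cutting = 77.5.
Solving: y_collating = 7.5, y_cutting = 8.
Shadow price of cutting = 8.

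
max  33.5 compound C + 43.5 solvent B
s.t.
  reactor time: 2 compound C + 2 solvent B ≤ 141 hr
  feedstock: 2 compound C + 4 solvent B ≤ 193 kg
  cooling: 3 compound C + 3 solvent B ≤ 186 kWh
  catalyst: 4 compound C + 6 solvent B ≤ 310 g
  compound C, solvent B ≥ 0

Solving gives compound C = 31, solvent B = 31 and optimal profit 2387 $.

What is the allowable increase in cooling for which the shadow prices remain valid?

Binding constraints: cooling, catalyst. The basis is B = [[3,3],[4,6]] with det 6.
Per unit increase in cooling, x* moves by d = (1, -0.6667).
The basis stays optimal until reactor time becomes binding; allowable increase = 25.5 kWh.

25.5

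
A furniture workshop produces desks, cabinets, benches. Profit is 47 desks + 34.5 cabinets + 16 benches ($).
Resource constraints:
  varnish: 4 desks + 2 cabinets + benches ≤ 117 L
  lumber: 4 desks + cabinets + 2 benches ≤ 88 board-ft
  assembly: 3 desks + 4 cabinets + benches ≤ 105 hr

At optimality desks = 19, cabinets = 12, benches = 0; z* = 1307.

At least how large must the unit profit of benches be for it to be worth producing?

20

At the optimum: varnish uses 100 of 117 (slack = 17); lumber uses 88 of 88 (binding); assembly uses 105 of 105 (binding).
Slack constraints have shadow price 0 (complementary slackness).
The binding rows give the dual system: 4·y_lumber + 3·y_assembly = 47 and 1·y_lumber + 4·y_assembly = 34.5.
Solving: y_lumber = 6.5, y_assembly = 7.
benches enters the basis when its profit ≥ yᵀa₃ = 6.5·2 + 7·1 = 20.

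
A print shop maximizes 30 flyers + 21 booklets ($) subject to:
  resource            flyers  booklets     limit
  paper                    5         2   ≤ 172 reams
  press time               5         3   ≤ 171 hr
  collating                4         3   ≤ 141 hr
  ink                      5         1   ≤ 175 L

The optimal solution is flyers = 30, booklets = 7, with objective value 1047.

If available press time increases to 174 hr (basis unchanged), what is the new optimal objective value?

At the optimum: paper uses 164 of 172 (slack = 8); press time uses 171 of 171 (binding); collating uses 141 of 141 (binding); ink uses 157 of 175 (slack = 18).
Slack constraints have shadow price 0 (complementary slackness).
Dual feasibility on the basic columns requires 5·y_press time + 4·y_collating = 30, 3·y_press time + 3·y_collating = 21.
→ y_press time = 2 and y_collating = 5.
Δz = y_press time·Δb = 2 × (3) = 6, so new z* = 1047 + 6 = 1053.

1053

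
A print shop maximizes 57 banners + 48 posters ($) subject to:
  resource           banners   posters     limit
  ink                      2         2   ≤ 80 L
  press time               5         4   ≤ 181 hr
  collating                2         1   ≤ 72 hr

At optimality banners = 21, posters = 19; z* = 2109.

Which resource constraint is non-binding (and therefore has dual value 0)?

collating

ink: 80/80 (binding)
press time: 181/181 (binding)
collating: 61/72 (slack 11)
By complementary slackness, a constraint with positive slack has shadow price 0 → collating.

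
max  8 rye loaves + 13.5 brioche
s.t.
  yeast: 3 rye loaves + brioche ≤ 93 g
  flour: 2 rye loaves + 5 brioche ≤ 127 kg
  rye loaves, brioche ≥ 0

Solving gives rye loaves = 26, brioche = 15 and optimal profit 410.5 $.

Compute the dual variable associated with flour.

2.5

Both yeast and flour are binding at x*.
Dual feasibility on the basic columns requires 3·y_yeast + 2·y_flour = 8, 1·y_yeast + 5·y_flour = 13.5.
This yields shadow prices y_yeast = 1, y_flour = 2.5.
Shadow price of flour = 2.5.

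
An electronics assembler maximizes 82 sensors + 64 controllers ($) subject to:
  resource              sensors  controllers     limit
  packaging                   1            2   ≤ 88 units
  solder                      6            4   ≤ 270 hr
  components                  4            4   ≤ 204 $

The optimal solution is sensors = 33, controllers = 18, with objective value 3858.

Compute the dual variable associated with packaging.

At the optimum: packaging uses 69 of 88 (slack = 19); solder uses 270 of 270 (binding); components uses 204 of 204 (binding).
By complementary slackness, y = 0 for the non-binding constraint.
The binding rows give the dual system: 6·y_solder + 4·y_components = 82 and 4·y_solder + 4·y_components = 64.
Solving: y_solder = 9, y_components = 7.
Shadow price of packaging = 0.

0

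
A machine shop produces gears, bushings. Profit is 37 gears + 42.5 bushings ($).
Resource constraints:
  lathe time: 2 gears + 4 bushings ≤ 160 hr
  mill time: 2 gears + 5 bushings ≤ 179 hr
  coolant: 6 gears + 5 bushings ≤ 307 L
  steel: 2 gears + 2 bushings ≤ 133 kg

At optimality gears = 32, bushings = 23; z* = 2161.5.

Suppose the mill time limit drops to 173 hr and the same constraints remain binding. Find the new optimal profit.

2140.5

Check each constraint at x*: lathe time 156/160 (slack 4); mill time 179/179 (tight); coolant 307/307 (tight); steel 110/133 (slack 23).
Since lathe time, steel are not tight, their duals are 0.
The binding rows give the dual system: 2·y_mill time + 6·y_coolant = 37 and 5·y_mill time + 5·y_coolant = 42.5.
This yields shadow prices y_mill time = 3.5, y_coolant = 5.
Δz = y_mill time·Δb = 3.5 × (-6) = -21, so new z* = 2161.5 − 21 = 2140.5.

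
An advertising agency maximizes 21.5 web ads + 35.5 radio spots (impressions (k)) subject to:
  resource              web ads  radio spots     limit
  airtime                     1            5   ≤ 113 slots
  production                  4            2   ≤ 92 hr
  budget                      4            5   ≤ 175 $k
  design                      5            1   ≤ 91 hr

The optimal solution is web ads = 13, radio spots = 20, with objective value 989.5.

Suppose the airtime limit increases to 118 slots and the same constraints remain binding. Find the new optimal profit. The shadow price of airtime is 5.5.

1017

Δb = 5, so new z* = 989.5 + (5.5)·(5) = 989.5 + 27.5 = 1017.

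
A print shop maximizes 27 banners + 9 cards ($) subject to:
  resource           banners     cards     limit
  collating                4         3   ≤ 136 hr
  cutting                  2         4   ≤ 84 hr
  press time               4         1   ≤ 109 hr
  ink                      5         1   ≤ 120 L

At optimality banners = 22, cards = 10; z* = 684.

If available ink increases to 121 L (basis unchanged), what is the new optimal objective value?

Check each constraint at x*: collating 118/136 (slack 18); cutting 84/84 (tight); press time 98/109 (slack 11); ink 120/120 (tight).
By complementary slackness, y = 0 for the non-binding constraints.
Dual feasibility on the basic columns requires 2·y_cutting + 5·y_ink = 27, 4·y_cutting + 1·y_ink = 9.
→ y_cutting = 1 and y_ink = 5.
Δz = y_ink·Δb = 5 × (1) = 5, so new z* = 684 + 5 = 689.

689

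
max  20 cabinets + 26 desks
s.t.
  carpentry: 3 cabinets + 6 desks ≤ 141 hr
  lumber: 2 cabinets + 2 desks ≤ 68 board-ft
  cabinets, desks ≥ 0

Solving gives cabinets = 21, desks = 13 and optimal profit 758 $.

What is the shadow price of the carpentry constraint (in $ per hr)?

2

Both carpentry and lumber are binding at x*.
Dual feasibility on the basic columns requires 3·y_carpentry + 2·y_lumber = 20, 6·y_carpentry + 2·y_lumber = 26.
This yields shadow prices y_carpentry = 2, y_lumber = 7.
Shadow price of carpentry = 2.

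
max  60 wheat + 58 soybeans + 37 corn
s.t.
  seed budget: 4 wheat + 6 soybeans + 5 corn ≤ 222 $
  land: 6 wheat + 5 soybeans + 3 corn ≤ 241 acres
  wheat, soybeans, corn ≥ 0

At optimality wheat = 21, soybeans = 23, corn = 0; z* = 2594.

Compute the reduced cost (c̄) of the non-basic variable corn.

-2

Both seed budget and land are binding at x*.
From A_Bᵀ y = c: 4·y_seed budget + 6·y_land = 60; 6·y_seed budget + 5·y_land = 58.
Solving: y_seed budget = 3, y_land = 8.
Reduced cost of corn: c₃ − yᵀa₃ = 37 − (3·5 + 8·3) = 37 − 39 = -2.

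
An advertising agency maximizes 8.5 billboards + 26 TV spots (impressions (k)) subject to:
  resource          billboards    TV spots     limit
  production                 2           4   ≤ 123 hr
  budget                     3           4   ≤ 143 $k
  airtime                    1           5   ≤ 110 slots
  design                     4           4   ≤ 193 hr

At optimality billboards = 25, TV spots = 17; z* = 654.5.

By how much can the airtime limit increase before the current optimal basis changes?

13.75

Binding constraints: budget, airtime. The basis is B = [[3,4],[1,5]] with det 11.
Per unit increase in airtime, x* moves by d = (-0.3636, 0.2727).
The basis stays optimal until production becomes binding; allowable increase = 13.75 slots.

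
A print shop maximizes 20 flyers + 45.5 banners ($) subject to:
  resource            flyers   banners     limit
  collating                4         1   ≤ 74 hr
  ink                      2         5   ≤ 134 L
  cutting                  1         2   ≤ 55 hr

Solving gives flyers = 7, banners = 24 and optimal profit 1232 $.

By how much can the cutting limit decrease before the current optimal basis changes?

1.4

Binding constraints: ink, cutting. The basis is B = [[2,5],[1,2]] with det -1.
Per unit decrease in cutting, x* moves by d = (-5, 2).
The basis stays optimal until flyers reaches 0; allowable decrease = 1.4 hr.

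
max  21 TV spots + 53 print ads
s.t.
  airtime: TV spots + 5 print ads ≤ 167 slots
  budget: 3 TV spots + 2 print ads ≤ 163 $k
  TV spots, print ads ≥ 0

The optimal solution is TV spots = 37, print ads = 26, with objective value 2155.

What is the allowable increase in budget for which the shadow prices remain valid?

338

Binding constraints: airtime, budget. The basis is B = [[1,5],[3,2]] with det -13.
Per unit increase in budget, x* moves by d = (0.3846, -0.0769).
The basis stays optimal until print ads reaches 0; allowable increase = 338 $k.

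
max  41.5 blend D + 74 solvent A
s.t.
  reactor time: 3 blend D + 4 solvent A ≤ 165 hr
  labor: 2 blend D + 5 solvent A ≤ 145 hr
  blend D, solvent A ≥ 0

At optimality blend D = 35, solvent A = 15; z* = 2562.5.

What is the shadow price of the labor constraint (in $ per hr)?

8

At the optimum: reactor time uses 165 of 165 (binding); labor uses 145 of 145 (binding).
From A_Bᵀ y = c: 3·y_reactor time + 2·y_labor = 41.5; 4·y_reactor time + 5·y_labor = 74.
Solving: y_reactor time = 8.5, y_labor = 8.
Shadow price of labor = 8.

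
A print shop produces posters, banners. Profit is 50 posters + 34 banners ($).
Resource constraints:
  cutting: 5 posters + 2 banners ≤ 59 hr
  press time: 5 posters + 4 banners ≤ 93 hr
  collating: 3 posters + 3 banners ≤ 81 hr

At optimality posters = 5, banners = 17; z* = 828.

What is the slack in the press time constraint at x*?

0

press time used = 5·5 + 4·17 = 93; slack = 93 − 93 = 0.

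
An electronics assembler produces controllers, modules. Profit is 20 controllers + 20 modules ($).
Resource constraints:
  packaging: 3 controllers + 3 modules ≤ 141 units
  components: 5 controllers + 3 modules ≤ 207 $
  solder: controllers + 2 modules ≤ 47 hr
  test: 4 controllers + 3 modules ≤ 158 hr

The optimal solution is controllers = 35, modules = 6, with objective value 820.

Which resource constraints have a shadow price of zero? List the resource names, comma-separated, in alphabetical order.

packaging: 123/141 (slack 18)
components: 193/207 (slack 14)
solder: 47/47 (binding)
test: 158/158 (binding)
By complementary slackness, a constraint with positive slack has shadow price 0 → components, packaging.

components, packaging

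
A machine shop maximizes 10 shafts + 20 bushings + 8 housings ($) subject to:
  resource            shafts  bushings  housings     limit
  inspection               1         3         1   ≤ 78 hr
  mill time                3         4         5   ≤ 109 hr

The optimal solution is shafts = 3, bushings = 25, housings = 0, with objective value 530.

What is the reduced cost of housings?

Both inspection and mill time are binding at x*.
The binding rows give the dual system: 1·y_inspection + 3·y_mill time = 10 and 3·y_inspection + 4·y_mill time = 20.
This yields shadow prices y_inspection = 4, y_mill time = 2.
Reduced cost of housings: c₃ − yᵀa₃ = 8 − (4·1 + 2·5) = 8 − 14 = -6.

-6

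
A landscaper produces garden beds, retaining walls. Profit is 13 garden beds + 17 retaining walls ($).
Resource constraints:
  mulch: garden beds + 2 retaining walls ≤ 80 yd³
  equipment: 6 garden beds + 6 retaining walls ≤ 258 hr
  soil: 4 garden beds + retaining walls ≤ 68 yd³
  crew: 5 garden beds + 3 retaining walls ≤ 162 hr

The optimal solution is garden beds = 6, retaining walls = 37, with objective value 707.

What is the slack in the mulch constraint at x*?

0

mulch used = 1·6 + 2·37 = 80; slack = 80 − 80 = 0.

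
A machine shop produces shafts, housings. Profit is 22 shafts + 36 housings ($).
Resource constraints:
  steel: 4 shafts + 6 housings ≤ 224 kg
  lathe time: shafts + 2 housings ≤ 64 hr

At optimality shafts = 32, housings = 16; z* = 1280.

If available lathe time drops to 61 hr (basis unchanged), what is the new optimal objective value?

Check each constraint at x*: steel 224/224 (tight); lathe time 64/64 (tight).
The binding rows give the dual system: 4·y_steel + 1·y_lathe time = 22 and 6·y_steel + 2·y_lathe time = 36.
Solving: y_steel = 4, y_lathe time = 6.
Δz = y_lathe time·Δb = 6 × (-3) = -18, so new z* = 1280 − 18 = 1262.

1262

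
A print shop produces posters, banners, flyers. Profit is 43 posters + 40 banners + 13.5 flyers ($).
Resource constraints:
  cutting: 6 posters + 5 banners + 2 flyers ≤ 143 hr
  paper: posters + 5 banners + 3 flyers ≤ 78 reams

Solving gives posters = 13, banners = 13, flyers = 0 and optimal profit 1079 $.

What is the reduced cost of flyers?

Both cutting and paper are binding at x*.
The binding rows give the dual system: 6·y_cutting + 1·y_paper = 43 and 5·y_cutting + 5·y_paper = 40.
Solving: y_cutting = 7, y_paper = 1.
Reduced cost of flyers: c₃ − yᵀa₃ = 13.5 − (7·2 + 1·3) = 13.5 − 17 = -3.5.

-3.5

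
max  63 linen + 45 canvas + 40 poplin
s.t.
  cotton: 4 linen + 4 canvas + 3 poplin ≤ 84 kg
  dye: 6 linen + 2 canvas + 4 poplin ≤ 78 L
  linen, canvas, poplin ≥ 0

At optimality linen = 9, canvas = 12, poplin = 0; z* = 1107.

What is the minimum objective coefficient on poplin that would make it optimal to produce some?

45

Both cotton and dye are binding at x*.
The binding rows give the dual system: 4·y_cotton + 6·y_dye = 63 and 4·y_cotton + 2·y_dye = 45.
This yields shadow prices y_cotton = 9, y_dye = 4.5.
poplin enters the basis when its profit ≥ yᵀa₃ = 9·3 + 4.5·4 = 45.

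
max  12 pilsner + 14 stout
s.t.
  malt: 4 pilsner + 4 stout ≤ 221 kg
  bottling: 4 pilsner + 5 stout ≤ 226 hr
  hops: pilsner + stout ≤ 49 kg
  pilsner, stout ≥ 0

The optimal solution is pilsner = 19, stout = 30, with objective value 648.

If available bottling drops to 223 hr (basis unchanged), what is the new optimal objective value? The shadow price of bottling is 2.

Δb = -3, so new z* = 648 + (2)·(-3) = 648 − 6 = 642.

642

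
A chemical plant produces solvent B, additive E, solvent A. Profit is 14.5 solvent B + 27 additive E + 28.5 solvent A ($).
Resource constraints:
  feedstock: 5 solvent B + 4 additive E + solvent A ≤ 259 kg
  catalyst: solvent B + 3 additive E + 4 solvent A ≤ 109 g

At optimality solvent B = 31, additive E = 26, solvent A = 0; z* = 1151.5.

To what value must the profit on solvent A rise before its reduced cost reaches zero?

At the optimum: feedstock uses 259 of 259 (binding); catalyst uses 109 of 109 (binding).
The binding rows give the dual system: 5·y_feedstock + 1·y_catalyst = 14.5 and 4·y_feedstock + 3·y_catalyst = 27.
→ y_feedstock = 1.5 and y_catalyst = 7.
solvent A enters the basis when its profit ≥ yᵀa₃ = 1.5·1 + 7·4 = 29.5.

29.5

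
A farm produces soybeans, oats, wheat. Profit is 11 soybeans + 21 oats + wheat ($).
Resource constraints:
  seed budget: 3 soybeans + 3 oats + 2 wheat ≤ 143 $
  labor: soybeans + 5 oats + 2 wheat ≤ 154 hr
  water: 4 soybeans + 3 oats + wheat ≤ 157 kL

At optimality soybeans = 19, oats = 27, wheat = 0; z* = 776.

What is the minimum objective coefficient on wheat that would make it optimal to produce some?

Binding: labor and water. Non-binding: seed budget (5 unused).
Slack constraints have shadow price 0 (complementary slackness).
From A_Bᵀ y = c: 1·y_labor + 4·y_water = 11; 5·y_labor + 3·y_water = 21.
→ y_labor = 3 and y_water = 2.
wheat enters the basis when its profit ≥ yᵀa₃ = 3·2 + 2·1 = 8.

8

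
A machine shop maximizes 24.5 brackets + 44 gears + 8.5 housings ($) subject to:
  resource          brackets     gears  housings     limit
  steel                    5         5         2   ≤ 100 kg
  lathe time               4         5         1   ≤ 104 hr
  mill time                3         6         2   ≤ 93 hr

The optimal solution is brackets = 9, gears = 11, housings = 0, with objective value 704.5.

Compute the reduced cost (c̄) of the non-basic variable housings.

-6.5

At the optimum: steel uses 100 of 100 (binding); lathe time uses 91 of 104 (slack = 13); mill time uses 93 of 93 (binding).
By complementary slackness, y = 0 for the non-binding constraint.
From A_Bᵀ y = c: 5·y_steel + 3·y_mill time = 24.5; 5·y_steel + 6·y_mill time = 44.
This yields shadow prices y_steel = 1, y_mill time = 6.5.
Reduced cost of housings: c₃ − yᵀa₃ = 8.5 − (1·2 + 6.5·2) = 8.5 − 15 = -6.5.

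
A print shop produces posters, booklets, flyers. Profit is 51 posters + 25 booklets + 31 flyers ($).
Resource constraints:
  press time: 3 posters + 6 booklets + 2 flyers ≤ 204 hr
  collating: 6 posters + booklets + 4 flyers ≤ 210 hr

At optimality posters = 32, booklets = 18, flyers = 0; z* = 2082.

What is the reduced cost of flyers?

At the optimum: press time uses 204 of 204 (binding); collating uses 210 of 210 (binding).
The binding rows give the dual system: 3·y_press time + 6·y_collating = 51 and 6·y_press time + 1·y_collating = 25.
This yields shadow prices y_press time = 3, y_collating = 7.
Reduced cost of flyers: c₃ − yᵀa₃ = 31 − (3·2 + 7·4) = 31 − 34 = -3.

-3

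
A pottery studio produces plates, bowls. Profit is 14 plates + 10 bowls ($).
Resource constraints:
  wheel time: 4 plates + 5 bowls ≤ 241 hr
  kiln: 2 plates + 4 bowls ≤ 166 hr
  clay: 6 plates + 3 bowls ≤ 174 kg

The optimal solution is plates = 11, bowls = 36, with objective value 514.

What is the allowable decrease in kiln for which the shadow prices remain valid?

108

Binding constraints: kiln, clay. The basis is B = [[2,4],[6,3]] with det -18.
Per unit decrease in kiln, x* moves by d = (0.1667, -0.3333).
The basis stays optimal until bowls reaches 0; allowable decrease = 108 hr.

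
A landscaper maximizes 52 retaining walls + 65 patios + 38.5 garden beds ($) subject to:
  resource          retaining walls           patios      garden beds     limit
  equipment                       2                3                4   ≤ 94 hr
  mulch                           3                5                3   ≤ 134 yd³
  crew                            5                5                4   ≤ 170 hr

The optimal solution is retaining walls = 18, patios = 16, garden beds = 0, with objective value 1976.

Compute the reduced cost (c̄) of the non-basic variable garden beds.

Binding: mulch and crew. Non-binding: equipment (10 unused).
Since equipment is not tight, its dual is 0.
From A_Bᵀ y = c: 3·y_mulch + 5·y_crew = 52; 5·y_mulch + 5·y_crew = 65.
→ y_mulch = 6.5 and y_crew = 6.5.
Reduced cost of garden beds: c₃ − yᵀa₃ = 38.5 − (6.5·3 + 6.5·4) = 38.5 − 45.5 = -7.

-7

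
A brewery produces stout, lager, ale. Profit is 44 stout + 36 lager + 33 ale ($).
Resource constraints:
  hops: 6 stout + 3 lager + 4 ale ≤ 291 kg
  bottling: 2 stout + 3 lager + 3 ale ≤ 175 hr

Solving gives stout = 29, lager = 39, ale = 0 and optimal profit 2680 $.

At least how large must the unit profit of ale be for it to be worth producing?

At the optimum: hops uses 291 of 291 (binding); bottling uses 175 of 175 (binding).
Dual feasibility on the basic columns requires 6·y_hops + 2·y_bottling = 44, 3·y_hops + 3·y_bottling = 36.
Solving: y_hops = 5, y_bottling = 7.
ale enters the basis when its profit ≥ yᵀa₃ = 5·4 + 7·3 = 41.

41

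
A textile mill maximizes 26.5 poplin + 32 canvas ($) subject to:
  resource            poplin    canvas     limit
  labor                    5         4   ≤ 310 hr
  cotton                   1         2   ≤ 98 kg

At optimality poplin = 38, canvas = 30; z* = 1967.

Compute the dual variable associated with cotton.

Check each constraint at x*: labor 310/310 (tight); cotton 98/98 (tight).
Dual feasibility on the basic columns requires 5·y_labor + 1·y_cotton = 26.5, 4·y_labor + 2·y_cotton = 32.
Solving: y_labor = 3.5, y_cotton = 9.
Shadow price of cotton = 9.

9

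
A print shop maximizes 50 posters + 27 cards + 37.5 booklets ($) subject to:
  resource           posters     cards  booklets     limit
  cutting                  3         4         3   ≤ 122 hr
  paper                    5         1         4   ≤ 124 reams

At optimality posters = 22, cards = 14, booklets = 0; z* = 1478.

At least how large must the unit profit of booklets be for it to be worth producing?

43

Both cutting and paper are binding at x*.
From A_Bᵀ y = c: 3·y_cutting + 5·y_paper = 50; 4·y_cutting + 1·y_paper = 27.
This yields shadow prices y_cutting = 5, y_paper = 7.
booklets enters the basis when its profit ≥ yᵀa₃ = 5·3 + 7·4 = 43.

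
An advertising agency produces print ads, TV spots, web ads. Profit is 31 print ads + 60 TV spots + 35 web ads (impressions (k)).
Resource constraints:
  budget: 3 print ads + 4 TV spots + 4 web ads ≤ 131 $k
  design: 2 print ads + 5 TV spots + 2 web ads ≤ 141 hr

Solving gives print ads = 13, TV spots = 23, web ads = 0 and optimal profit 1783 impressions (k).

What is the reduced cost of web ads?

Both budget and design are binding at x*.
The binding rows give the dual system: 3·y_budget + 2·y_design = 31 and 4·y_budget + 5·y_design = 60.
→ y_budget = 5 and y_design = 8.
Reduced cost of web ads: c₃ − yᵀa₃ = 35 − (5·4 + 8·2) = 35 − 36 = -1.

-1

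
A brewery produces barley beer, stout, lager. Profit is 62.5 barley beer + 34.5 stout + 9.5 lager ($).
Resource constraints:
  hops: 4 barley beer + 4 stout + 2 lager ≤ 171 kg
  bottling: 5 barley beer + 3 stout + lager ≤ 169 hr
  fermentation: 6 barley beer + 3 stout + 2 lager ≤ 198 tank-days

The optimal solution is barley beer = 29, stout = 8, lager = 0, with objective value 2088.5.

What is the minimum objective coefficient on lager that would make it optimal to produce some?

16.5

Binding: bottling and fermentation. Non-binding: hops (23 unused).
By complementary slackness, y = 0 for the non-binding constraint.
From A_Bᵀ y = c: 5·y_bottling + 6·y_fermentation = 62.5; 3·y_bottling + 3·y_fermentation = 34.5.
Solving: y_bottling = 6.5, y_fermentation = 5.
lager enters the basis when its profit ≥ yᵀa₃ = 6.5·1 + 5·2 = 16.5.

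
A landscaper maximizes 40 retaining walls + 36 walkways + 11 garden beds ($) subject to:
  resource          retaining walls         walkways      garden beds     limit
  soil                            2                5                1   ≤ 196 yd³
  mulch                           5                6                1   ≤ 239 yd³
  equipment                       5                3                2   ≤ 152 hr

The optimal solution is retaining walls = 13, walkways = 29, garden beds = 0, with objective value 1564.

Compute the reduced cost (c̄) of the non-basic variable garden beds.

-1

Check each constraint at x*: soil 171/196 (slack 25); mulch 239/239 (tight); equipment 152/152 (tight).
Slack constraints have shadow price 0 (complementary slackness).
Dual feasibility on the basic columns requires 5·y_mulch + 5·y_equipment = 40, 6·y_mulch + 3·y_equipment = 36.
This yields shadow prices y_mulch = 4, y_equipment = 4.
Reduced cost of garden beds: c₃ − yᵀa₃ = 11 − (4·1 + 4·2) = 11 − 12 = -1.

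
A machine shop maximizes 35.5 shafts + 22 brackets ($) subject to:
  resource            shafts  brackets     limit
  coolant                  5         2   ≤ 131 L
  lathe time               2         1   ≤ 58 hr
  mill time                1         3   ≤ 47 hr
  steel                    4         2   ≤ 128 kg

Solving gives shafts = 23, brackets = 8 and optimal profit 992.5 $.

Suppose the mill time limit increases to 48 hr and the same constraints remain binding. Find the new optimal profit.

Check each constraint at x*: coolant 131/131 (tight); lathe time 54/58 (slack 4); mill time 47/47 (tight); steel 108/128 (slack 20).
Since lathe time, steel are not tight, their duals are 0.
The binding rows give the dual system: 5·y_coolant + 1·y_mill time = 35.5 and 2·y_coolant + 3·y_mill time = 22.
→ y_coolant = 6.5 and y_mill time = 3.
Δz = y_mill time·Δb = 3 × (1) = 3, so new z* = 992.5 + 3 = 995.5.

995.5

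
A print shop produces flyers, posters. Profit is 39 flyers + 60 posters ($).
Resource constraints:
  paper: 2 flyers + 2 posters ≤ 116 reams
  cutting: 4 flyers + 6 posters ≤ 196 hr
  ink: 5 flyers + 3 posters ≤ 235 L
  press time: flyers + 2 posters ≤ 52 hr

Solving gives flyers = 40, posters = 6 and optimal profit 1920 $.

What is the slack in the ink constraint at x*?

17

ink used = 5·40 + 3·6 = 218; slack = 235 − 218 = 17.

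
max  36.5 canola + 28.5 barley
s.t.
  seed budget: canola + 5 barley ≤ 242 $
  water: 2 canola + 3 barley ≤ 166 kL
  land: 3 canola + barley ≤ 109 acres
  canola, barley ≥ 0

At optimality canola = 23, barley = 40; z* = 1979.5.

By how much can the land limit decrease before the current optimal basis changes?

19

Binding constraints: water, land. The basis is B = [[2,3],[3,1]] with det -7.
Per unit decrease in land, x* moves by d = (-0.4286, 0.2857).
The basis stays optimal until seed budget becomes binding; allowable decrease = 19 acres.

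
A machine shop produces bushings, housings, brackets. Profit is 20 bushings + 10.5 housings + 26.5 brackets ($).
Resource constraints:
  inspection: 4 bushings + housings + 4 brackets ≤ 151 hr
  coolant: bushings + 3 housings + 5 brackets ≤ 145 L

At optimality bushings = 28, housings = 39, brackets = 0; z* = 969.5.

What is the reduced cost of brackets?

At the optimum: inspection uses 151 of 151 (binding); coolant uses 145 of 145 (binding).
From A_Bᵀ y = c: 4·y_inspection + 1·y_coolant = 20; 1·y_inspection + 3·y_coolant = 10.5.
Solving: y_inspection = 4.5, y_coolant = 2.
Reduced cost of brackets: c₃ − yᵀa₃ = 26.5 − (4.5·4 + 2·5) = 26.5 − 28 = -1.5.

-1.5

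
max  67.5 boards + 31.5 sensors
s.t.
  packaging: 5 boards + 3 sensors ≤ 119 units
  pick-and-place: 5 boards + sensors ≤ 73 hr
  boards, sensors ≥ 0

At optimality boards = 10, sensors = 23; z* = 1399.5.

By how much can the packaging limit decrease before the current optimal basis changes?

46

Binding constraints: packaging, pick-and-place. The basis is B = [[5,3],[5,1]] with det -10.
Per unit decrease in packaging, x* moves by d = (0.1, -0.5).
The basis stays optimal until sensors reaches 0; allowable decrease = 46 units.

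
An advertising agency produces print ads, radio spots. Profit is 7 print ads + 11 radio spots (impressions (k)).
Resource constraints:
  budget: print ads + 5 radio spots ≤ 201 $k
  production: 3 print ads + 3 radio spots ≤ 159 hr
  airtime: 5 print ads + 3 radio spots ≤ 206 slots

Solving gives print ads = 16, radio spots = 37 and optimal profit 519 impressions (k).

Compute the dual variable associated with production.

At the optimum: budget uses 201 of 201 (binding); production uses 159 of 159 (binding); airtime uses 191 of 206 (slack = 15).
Since airtime is not tight, its dual is 0.
From A_Bᵀ y = c: 1·y_budget + 3·y_production = 7; 5·y_budget + 3·y_production = 11.
→ y_budget = 1 and y_production = 2.
Shadow price of production = 2.

2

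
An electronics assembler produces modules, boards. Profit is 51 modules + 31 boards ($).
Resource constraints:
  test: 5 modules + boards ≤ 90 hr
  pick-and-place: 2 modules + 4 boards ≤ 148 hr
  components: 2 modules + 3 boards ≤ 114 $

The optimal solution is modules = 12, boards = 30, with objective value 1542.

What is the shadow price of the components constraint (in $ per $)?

Binding: test and components. Non-binding: pick-and-place (4 unused).
Since pick-and-place is not tight, its dual is 0.
The binding rows give the dual system: 5·y_test + 2·y_components = 51 and 1·y_test + 3·y_components = 31.
→ y_test = 7 and y_components = 8.
Shadow price of components = 8.

8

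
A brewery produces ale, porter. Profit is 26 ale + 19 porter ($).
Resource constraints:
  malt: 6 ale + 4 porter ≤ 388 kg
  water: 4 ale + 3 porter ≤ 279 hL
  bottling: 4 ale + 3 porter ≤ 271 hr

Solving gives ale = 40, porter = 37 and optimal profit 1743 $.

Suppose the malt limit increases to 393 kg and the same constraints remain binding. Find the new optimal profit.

Binding: malt and bottling. Non-binding: water (8 unused).
By complementary slackness, y = 0 for the non-binding constraint.
Dual feasibility on the basic columns requires 6·y_malt + 4·y_bottling = 26, 4·y_malt + 3·y_bottling = 19.
Solving: y_malt = 1, y_bottling = 5.
Δz = y_malt·Δb = 1 × (5) = 5, so new z* = 1743 + 5 = 1748.

1748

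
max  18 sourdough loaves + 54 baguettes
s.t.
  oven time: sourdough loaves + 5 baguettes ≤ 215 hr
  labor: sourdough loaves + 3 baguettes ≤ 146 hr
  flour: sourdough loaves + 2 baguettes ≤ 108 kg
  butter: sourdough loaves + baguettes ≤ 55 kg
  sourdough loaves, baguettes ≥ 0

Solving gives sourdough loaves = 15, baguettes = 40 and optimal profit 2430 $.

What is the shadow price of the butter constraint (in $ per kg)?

9

Binding: oven time and butter. Non-binding: labor (11 unused), flour (13 unused).
Slack constraints have shadow price 0 (complementary slackness).
From A_Bᵀ y = c: 1·y_oven time + 1·y_butter = 18; 5·y_oven time + 1·y_butter = 54.
Solving: y_oven time = 9, y_butter = 9.
Shadow price of butter = 9.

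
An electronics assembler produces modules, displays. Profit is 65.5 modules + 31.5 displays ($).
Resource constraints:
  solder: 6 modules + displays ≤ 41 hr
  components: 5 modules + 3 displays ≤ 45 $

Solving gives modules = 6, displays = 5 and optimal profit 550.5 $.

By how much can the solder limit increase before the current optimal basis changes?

Binding constraints: solder, components. The basis is B = [[6,1],[5,3]] with det 13.
Per unit increase in solder, x* moves by d = (0.2308, -0.3846).
The basis stays optimal until displays reaches 0; allowable increase = 13 hr.

13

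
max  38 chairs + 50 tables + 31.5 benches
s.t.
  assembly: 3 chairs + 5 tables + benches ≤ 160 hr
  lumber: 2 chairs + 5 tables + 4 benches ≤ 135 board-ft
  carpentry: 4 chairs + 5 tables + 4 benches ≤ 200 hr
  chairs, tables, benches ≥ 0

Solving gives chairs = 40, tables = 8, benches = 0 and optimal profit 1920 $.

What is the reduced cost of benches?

-2.5

Check each constraint at x*: assembly 160/160 (tight); lumber 120/135 (slack 15); carpentry 200/200 (tight).
Since lumber is not tight, its dual is 0.
Dual feasibility on the basic columns requires 3·y_assembly + 4·y_carpentry = 38, 5·y_assembly + 5·y_carpentry = 50.
→ y_assembly = 2 and y_carpentry = 8.
Reduced cost of benches: c₃ − yᵀa₃ = 31.5 − (2·1 + 8·4) = 31.5 − 34 = -2.5.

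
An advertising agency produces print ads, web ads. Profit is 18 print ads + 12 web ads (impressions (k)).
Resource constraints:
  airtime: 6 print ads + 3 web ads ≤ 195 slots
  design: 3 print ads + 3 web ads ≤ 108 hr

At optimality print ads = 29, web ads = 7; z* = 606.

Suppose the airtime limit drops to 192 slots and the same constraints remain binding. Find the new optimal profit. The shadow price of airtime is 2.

Δb = -3, so new z* = 606 + (2)·(-3) = 606 − 6 = 600.

600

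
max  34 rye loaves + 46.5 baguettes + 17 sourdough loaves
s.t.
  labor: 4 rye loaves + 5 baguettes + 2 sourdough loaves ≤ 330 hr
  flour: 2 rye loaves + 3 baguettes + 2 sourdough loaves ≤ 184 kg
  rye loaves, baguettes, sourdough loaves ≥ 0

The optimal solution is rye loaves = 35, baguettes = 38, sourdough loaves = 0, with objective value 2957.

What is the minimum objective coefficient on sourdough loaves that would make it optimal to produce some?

Check each constraint at x*: labor 330/330 (tight); flour 184/184 (tight).
Dual feasibility on the basic columns requires 4·y_labor + 2·y_flour = 34, 5·y_labor + 3·y_flour = 46.5.
This yields shadow prices y_labor = 4.5, y_flour = 8.
sourdough loaves enters the basis when its profit ≥ yᵀa₃ = 4.5·2 + 8·2 = 25.

25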